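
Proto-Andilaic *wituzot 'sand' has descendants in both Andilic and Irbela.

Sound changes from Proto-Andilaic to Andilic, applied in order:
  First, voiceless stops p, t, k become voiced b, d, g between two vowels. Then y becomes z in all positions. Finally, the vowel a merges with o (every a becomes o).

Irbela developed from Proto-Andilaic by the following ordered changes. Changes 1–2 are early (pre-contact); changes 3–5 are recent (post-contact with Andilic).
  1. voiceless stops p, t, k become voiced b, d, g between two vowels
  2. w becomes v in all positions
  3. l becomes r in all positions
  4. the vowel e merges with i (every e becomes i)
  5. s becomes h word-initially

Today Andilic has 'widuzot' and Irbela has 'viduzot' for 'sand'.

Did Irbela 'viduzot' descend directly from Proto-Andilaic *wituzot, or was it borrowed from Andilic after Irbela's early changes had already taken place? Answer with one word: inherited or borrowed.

inherited

If inherited, *wituzot would pass through all of Irbela's changes:
Irbela: start from *wituzot.
  rule 1 (intervocalic voicing): wituzot → widuzot
  rule 2 (unconditioned shift): widuzot → viduzot
  rule 3: no change — viduzot
  rule 4: no change — viduzot
  rule 5: no change — viduzot
  ⇒ Irbela viduzot
If borrowed from Andilic 'widuzot' after the early changes, it would undergo only the recent ones:
  rule 3 (unconditioned shift): no change (widuzot)
  rule 4 (vowel merger): no change (widuzot)
  rule 5 (debuccalisation): no change (widuzot)
  ⇒ as a loan: widuzot
Irbela 'viduzot' matches the inherited outcome exactly, so it is an inherited cognate, not a loan.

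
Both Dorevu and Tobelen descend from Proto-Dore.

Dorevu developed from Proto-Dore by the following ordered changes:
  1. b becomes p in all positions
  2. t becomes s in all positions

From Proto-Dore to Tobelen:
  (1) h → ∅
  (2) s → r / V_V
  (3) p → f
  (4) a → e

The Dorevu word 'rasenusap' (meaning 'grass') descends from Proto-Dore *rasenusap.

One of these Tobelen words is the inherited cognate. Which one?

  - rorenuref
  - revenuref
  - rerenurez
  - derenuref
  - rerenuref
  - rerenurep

Tobelen: *rasenusap > rarenurap > rarenuraf > rerenuref  (by rhotacism, unconditioned shift, vowel merger)
Only 'rerenuref' matches the regular Tobelen development of *rasenusap.

rerenuref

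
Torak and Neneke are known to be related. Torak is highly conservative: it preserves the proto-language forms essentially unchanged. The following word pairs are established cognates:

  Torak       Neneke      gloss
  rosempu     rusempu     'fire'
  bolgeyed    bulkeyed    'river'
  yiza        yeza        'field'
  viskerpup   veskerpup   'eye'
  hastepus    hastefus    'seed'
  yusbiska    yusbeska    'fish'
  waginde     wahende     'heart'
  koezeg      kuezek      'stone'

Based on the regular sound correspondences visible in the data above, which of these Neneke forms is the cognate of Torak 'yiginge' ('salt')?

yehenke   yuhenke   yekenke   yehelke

yehenke

yiza ~ yeza, viskerpup ~ veskerpup — Torak i corresponds to Neneke e after a consonant, before a consonant other than r, m, n, p, b, f, v.
waginde ~ wahende — Torak g corresponds to Neneke h between vowels (before a front vowel).
waginde ~ wahende — Torak i corresponds to Neneke e after a consonant, before a nasal.
bolgeyed ~ bulkeyed — Torak g corresponds to Neneke k after a consonant, before a front vowel.
Applying these to Torak 'yiginge':
  yiginge → yeginge   (i→e after a consonant, before a consonant other than r, m, n, p, b, f, v)
  yeginge → yehinge   (g→h between vowels (before a front vowel))
  yehinge → yehenge   (i→e after a consonant, before a nasal)
  yehenge → yehenke   (g→k after a consonant, before a front vowel)
So the Neneke cognate is 'yehenke'.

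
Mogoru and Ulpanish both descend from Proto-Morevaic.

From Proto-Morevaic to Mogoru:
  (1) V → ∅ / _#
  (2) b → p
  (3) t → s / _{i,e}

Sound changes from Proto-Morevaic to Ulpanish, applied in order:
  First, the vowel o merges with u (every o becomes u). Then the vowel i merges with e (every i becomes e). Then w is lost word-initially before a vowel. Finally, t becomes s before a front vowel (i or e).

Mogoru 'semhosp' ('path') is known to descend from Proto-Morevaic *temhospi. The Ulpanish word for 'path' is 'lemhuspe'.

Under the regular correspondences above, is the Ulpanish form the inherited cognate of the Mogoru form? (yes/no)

Derive the expected Ulpanish reflex of *temhospi:
Ulpanish: *temhospi
  temhospi → temhuspi   [vowel merger]
  temhuspi → temhuspe   [vowel merger]
  temhuspe (rule 3 does not apply)
  temhuspe → semhuspe   [palatalisation]
  giving Ulpanish semhuspe.
The regular Ulpanish reflex would be 'semhuspe', but the attested form is 'lemhuspe'. The correspondence is irregular, so they are not cognates (the Ulpanish form has a different source).

no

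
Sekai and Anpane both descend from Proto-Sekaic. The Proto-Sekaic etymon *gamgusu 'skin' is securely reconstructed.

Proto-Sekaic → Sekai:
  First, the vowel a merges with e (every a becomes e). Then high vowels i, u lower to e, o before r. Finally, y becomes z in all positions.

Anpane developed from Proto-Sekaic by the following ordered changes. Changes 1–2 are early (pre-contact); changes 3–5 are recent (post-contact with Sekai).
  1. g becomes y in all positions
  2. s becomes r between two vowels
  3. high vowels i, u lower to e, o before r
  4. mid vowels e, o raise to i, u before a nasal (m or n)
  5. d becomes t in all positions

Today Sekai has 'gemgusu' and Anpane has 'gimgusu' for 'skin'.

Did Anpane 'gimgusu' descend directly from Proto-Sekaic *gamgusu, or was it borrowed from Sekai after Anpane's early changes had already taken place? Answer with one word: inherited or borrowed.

If inherited, *gamgusu would pass through all of Anpane's changes:
Anpane: *gamgusu > yamyusu > yamyuru > yamyoru  (by unconditioned shift, rhotacism, pre-rhotic lowering)
If borrowed from Sekai 'gemgusu' after the early changes, it would undergo only the recent ones:
  rule 3 (pre-rhotic lowering): no change (gemgusu)
  rule 4 (pre-nasal raising): gemgusu → gimgusu
  rule 5 (unconditioned shift): no change (gimgusu)
  ⇒ as a loan: gimgusu
Anpane 'gimgusu' matches the loan outcome 'gimgusu', not the inherited 'yamyoru' — it skipped the early Anpane changes, so it was borrowed from Sekai.

borrowed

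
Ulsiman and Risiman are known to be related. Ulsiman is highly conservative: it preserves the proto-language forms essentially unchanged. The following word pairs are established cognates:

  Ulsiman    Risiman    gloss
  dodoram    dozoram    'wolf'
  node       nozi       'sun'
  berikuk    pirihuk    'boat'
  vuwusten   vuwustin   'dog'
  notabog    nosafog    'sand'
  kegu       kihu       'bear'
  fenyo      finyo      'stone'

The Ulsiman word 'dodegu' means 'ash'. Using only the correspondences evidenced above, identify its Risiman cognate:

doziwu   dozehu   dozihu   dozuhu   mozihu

dozihu

node ~ nozi — Ulsiman d corresponds to Risiman z between vowels (before a front vowel).
kegu ~ kihu — Ulsiman e corresponds to Risiman i after a consonant, before a consonant other than r, m, n, p, b, f, v.
kegu ~ kihu — Ulsiman g corresponds to Risiman h between vowels (before a back vowel).
Applying these to Ulsiman 'dodegu':
  dodegu → dozegu   (d→z between vowels (before a front vowel))
  dozegu → dozigu   (e→i after a consonant, before a consonant other than r, m, n, p, b, f, v)
  dozigu → dozihu   (g→h between vowels (before a back vowel))
So the Risiman cognate is 'dozihu'.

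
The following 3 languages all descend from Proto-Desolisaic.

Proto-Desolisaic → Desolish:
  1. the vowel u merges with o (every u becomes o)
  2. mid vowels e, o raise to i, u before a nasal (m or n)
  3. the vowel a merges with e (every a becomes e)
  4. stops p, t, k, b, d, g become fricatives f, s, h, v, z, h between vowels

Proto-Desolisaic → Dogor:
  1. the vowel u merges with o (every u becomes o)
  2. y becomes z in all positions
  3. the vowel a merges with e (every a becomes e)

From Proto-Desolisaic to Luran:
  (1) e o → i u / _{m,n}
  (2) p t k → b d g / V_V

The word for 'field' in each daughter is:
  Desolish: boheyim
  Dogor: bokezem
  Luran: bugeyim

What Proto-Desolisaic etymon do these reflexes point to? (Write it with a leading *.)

Position 2: Desolish has o, Dogor has o, Luran has u. Taking the neighbouring segments as reconstructed: Desolish o could go back to *o or *u; Dogor o could go back to *o or *u; Luran u can only go back to *u — the one source consistent with every daughter is *u.
Position 5: Desolish has y, Dogor has z, Luran has y. Desolish preserves y here (none of its changes turn any other segment into y), so the proto-segment is *y.
Continuing position by position gives *bukeyem; check it forward:
Desolish: *bukeyem > bokeyem > bokeyim > boheyim  (by vowel merger, pre-nasal raising, intervocalic lenition)
Dogor: *bukeyem
  bukeyem → bokeyem   [vowel merger]
  bokeyem → bokezem   [unconditioned shift]
  bokezem (rule 3 does not apply)
  giving Dogor bokezem.
Luran: *bukeyem > bukeyim > bugeyim  (by pre-nasal raising, intervocalic voicing)
Only *bukeyem yields all of Desolish boheyim, Dogor bokezem, Luran bugeyim.

*bukeyem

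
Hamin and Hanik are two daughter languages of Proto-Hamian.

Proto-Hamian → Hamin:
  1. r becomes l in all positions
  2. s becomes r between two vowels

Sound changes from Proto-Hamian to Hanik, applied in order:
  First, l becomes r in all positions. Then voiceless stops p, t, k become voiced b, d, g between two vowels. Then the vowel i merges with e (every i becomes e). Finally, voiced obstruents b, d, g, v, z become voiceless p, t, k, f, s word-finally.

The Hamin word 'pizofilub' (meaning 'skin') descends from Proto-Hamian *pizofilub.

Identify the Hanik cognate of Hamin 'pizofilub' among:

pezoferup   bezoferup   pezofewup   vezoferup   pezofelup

Hanik: *pizofilub
  pizofilub → pizofirub   [unconditioned shift]
  pizofirub (rule 2 does not apply)
  pizofirub → pezoferub   [vowel merger]
  pezoferub → pezoferup   [final devoicing]
  giving Hanik pezoferup.
The other candidates each miss or misapply at least one Hanik change.

pezoferup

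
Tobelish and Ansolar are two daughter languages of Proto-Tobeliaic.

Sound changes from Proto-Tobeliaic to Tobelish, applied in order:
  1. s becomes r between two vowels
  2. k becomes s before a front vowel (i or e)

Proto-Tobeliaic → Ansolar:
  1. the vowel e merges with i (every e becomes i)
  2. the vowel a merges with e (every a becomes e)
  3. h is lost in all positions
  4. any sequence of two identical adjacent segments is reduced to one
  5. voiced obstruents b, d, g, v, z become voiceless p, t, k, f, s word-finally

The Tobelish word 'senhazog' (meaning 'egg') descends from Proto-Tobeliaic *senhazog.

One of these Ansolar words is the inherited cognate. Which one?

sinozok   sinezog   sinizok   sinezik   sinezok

Ansolar: *senhazog
  senhazog → sinhazog   [vowel merger]
  sinhazog → sinhezog   [vowel merger]
  sinhezog → sinezog   [h-loss]
  sinezog (rule 4 does not apply)
  sinezog → sinezok   [final devoicing]
  giving Ansolar sinezok.
Only 'sinezok' matches the regular Ansolar development of *senhazog.

sinezok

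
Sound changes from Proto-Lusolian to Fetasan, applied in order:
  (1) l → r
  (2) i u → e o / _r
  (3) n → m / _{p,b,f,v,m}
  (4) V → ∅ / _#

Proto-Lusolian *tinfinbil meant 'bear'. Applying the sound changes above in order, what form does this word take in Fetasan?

Fetasan: *tinfinbil
  tinfinbil → tinfinbir   [unconditioned shift]
  tinfinbir → tinfinber   [pre-rhotic lowering]
  tinfinber → timfimber   [nasal place assimilation]
  timfimber (rule 4 does not apply)
  giving Fetasan timfimber.

timfimber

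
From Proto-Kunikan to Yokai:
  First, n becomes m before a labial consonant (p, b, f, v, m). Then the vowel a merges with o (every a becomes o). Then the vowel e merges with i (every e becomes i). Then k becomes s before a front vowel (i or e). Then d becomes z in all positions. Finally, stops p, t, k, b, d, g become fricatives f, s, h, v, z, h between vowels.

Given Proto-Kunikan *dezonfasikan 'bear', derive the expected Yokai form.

Yokai: start from *dezonfasikan.
  rule 1 (nasal place assimilation): dezonfasikan → dezomfasikan
  rule 2 (vowel merger): dezomfasikan → dezomfosikon
  rule 3 (vowel merger): dezomfosikon → dizomfosikon
  rule 4: no change — dizomfosikon
  rule 5 (unconditioned shift): dizomfosikon → zizomfosikon
  rule 6 (intervocalic lenition): zizomfosikon → zizomfosihon
  ⇒ Yokai zizomfosihon

zizomfosihon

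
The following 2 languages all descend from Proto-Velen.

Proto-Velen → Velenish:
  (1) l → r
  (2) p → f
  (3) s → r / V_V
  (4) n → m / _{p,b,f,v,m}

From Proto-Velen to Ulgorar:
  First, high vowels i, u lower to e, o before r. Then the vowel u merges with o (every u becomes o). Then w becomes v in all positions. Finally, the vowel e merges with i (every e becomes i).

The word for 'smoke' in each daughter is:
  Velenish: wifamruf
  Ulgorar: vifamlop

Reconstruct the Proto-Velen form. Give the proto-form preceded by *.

Position 6: Velenish has r, Ulgorar has l. Ulgorar preserves l here (none of its changes turn any other segment into l), so the proto-segment is *l.
Position 7: Velenish has u, Ulgorar has o. Velenish preserves u here (none of its changes turn any other segment into u), so the proto-segment is *u.
Continuing position by position gives *wifamlup; check it forward:
Velenish: *wifamlup > wifamrup > wifamruf  (by unconditioned shift, unconditioned shift)
Ulgorar: *wifamlup > wifamlop > vifamlop  (by vowel merger, unconditioned shift)
Only *wifamlup yields all of Velenish wifamruf, Ulgorar vifamlop.

*wifamlup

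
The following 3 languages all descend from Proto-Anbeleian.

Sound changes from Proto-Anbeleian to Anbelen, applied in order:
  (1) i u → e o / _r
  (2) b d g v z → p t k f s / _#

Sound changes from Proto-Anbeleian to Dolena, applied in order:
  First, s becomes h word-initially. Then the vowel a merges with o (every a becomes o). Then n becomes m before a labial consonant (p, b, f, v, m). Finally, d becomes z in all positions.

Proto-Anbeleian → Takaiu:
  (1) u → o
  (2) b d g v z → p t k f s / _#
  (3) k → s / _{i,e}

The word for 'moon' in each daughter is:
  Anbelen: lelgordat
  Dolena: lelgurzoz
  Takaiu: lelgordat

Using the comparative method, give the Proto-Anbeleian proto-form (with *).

*lelgurdad

Position 9: Anbelen has t, Dolena has z, Takaiu has t. Taking the neighbouring segments as reconstructed: Anbelen t could go back to *t or *d; Dolena z could go back to *d or *z; Takaiu t could go back to *t or *d — the one source consistent with every daughter is *d.
Position 7: Anbelen has d, Dolena has z, Takaiu has d. Anbelen preserves d here (none of its changes turn any other segment into d), so the proto-segment is *d.
Continuing position by position gives *lelgurdad; check it forward:
Anbelen: *lelgurdad > lelgordad > lelgordat  (by pre-rhotic lowering, final devoicing)
Dolena: *lelgurdad
  lelgurdad (rule 1 does not apply)
  lelgurdad → lelgurdod   [vowel merger]
  lelgurdod (rule 3 does not apply)
  lelgurdod → lelgurzoz   [unconditioned shift]
  giving Dolena lelgurzoz.
Takaiu: *lelgurdad > lelgordad > lelgordat  (by vowel merger, final devoicing)
*lelgurdad is the unique common source.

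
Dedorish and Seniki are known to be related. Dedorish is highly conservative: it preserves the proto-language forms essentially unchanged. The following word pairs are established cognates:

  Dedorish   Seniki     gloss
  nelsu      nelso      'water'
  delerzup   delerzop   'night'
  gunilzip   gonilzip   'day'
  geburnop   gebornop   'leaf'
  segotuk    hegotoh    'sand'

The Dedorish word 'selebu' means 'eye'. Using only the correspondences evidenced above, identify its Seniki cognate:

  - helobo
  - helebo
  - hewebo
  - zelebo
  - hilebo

helebo

segotuk ~ hegotoh — Dedorish s corresponds to Seniki h word-initially before a front vowel.
nelsu ~ nelso — Dedorish u corresponds to Seniki o word-finally.
Applying these to Dedorish 'selebu':
  selebu → helebu   (s→h word-initially before a front vowel)
  helebu → helebo   (u→o word-finally)
So the Seniki cognate is 'helebo'.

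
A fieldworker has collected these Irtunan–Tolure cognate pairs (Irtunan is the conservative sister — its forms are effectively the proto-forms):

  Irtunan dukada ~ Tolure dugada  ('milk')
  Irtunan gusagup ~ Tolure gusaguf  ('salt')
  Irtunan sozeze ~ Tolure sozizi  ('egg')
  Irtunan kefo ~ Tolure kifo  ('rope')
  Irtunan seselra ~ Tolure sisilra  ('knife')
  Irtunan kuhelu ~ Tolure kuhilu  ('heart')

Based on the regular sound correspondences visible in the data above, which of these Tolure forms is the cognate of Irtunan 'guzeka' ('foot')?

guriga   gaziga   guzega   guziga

sozeze ~ sozizi, seselra ~ sisilra — Irtunan e corresponds to Tolure i after a consonant, before a consonant other than r, m, n, p, b, f, v.
dukada ~ dugada — Irtunan k corresponds to Tolure g between vowels (before a back vowel).
Applying these to Irtunan 'guzeka':
  guzeka → guzika   (e→i after a consonant, before a consonant other than r, m, n, p, b, f, v)
  guzika → guziga   (k→g between vowels (before a back vowel))
So the Tolure cognate is 'guziga'.

guziga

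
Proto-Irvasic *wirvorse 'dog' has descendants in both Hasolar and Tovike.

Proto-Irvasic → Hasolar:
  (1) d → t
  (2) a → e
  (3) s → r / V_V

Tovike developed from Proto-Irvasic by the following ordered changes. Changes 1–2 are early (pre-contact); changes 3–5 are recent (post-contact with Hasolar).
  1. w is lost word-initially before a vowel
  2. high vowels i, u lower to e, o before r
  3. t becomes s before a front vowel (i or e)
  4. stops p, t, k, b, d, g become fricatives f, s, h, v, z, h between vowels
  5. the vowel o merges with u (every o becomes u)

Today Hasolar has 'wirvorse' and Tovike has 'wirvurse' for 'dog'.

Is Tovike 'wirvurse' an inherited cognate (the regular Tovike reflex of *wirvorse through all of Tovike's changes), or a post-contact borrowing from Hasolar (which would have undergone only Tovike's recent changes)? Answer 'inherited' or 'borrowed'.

If inherited, *wirvorse would pass through all of Tovike's changes:
Tovike: *wirvorse
  wirvorse → irvorse   [glide loss]
  irvorse → ervorse   [pre-rhotic lowering]
  ervorse (rule 3 does not apply)
  ervorse (rule 4 does not apply)
  ervorse → ervurse   [vowel merger]
  giving Tovike ervurse.
If borrowed from Hasolar 'wirvorse' after the early changes, it would undergo only the recent ones:
  rule 3 (palatalisation): no change (wirvorse)
  rule 4 (intervocalic lenition): no change (wirvorse)
  rule 5 (vowel merger): wirvorse → wirvurse
  ⇒ as a loan: wirvurse
Tovike 'wirvurse' matches the loan outcome 'wirvurse', not the inherited 'ervurse' — it skipped the early Tovike changes, so it was borrowed from Hasolar.

borrowed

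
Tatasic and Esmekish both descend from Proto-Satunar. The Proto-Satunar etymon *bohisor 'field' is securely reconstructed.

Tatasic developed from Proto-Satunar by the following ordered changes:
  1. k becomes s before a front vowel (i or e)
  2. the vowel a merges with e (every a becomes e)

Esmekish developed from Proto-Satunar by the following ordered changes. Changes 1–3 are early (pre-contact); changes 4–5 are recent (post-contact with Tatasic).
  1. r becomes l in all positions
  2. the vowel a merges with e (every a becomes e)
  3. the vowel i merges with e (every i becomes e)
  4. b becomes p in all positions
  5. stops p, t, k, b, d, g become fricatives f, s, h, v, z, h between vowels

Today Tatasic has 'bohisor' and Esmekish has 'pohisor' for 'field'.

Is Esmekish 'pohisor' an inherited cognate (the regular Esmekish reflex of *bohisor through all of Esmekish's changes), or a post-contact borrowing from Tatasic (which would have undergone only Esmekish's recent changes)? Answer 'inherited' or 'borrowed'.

If inherited, *bohisor would pass through all of Esmekish's changes:
Esmekish: *bohisor
  bohisor → bohisol   [unconditioned shift]
  bohisol (rule 2 does not apply)
  bohisol → bohesol   [vowel merger]
  bohesol → pohesol   [unconditioned shift]
  pohesol (rule 5 does not apply)
  giving Esmekish pohesol.
If borrowed from Tatasic 'bohisor' after the early changes, it would undergo only the recent ones:
  rule 4 (unconditioned shift): bohisor → pohisor
  rule 5 (intervocalic lenition): no change (pohisor)
  ⇒ as a loan: pohisor
Esmekish 'pohisor' matches the loan outcome 'pohisor', not the inherited 'pohesol' — it skipped the early Esmekish changes, so it was borrowed from Tatasic.

borrowed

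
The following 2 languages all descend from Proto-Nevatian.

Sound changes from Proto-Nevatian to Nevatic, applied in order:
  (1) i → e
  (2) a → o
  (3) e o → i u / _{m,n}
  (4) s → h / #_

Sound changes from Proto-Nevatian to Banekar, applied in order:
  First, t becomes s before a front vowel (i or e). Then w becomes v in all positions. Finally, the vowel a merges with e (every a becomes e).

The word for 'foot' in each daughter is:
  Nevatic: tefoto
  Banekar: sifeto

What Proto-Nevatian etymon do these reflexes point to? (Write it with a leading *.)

*tifato

Position 2: Nevatic has e, Banekar has i. Banekar preserves i here (none of its changes turn any other segment into i), so the proto-segment is *i.
Position 1: Nevatic has t, Banekar has s. Nevatic preserves t here (none of its changes turn any other segment into t), so the proto-segment is *t.
Verify the candidate proto-form against each daughter:
Nevatic: *tifato > tefato > tefoto  (by vowel merger, vowel merger)
Banekar: start from *tifato.
  rule 1 (palatalisation): tifato → sifato
  rule 2: no change — sifato
  rule 3 (vowel merger): sifato → sifeto
  ⇒ Banekar sifeto
Only *tifato yields all of Nevatic tefoto, Banekar sifeto.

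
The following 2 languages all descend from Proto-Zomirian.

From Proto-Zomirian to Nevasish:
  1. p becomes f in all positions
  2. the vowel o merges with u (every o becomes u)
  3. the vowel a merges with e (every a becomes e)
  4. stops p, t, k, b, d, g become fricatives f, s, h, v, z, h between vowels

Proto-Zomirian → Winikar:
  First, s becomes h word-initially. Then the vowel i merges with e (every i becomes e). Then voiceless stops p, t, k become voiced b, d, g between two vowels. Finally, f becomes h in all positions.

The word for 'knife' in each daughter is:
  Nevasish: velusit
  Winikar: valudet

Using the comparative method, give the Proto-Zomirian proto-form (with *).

Position 6: Nevasish has i, Winikar has e. Nevasish preserves i here (none of its changes turn any other segment into i), so the proto-segment is *i.
Position 5: Nevasish has s, Winikar has d. Taking the neighbouring segments as reconstructed: Nevasish s could go back to *t or *s; Winikar d could go back to *t or *d — the one source consistent with every daughter is *t.
Position 2: Nevasish has e, Winikar has a. Winikar preserves a here (none of its changes turn any other segment into a), so the proto-segment is *a.
The remaining positions agree across the daughters. Check the candidate against every language:
Nevasish: *valutit > velutit > velusit  (by vowel merger, intervocalic lenition)
Winikar: start from *valutit.
  rule 1: no change — valutit
  rule 2 (vowel merger): valutit → valutet
  rule 3 (intervocalic voicing): valutet → valudet
  rule 4: no change — valudet
  ⇒ Winikar valudet
*valutit is the unique common source.

*valutit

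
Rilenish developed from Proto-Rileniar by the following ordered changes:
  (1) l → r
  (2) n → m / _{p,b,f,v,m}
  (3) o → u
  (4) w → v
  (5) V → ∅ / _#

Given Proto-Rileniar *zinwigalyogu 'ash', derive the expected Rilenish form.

Rilenish: *zinwigalyogu > zinwigaryogu > zinwigaryugu > zinvigaryugu > zinvigaryug  (by unconditioned shift, vowel merger, unconditioned shift, apocope)

zinvigaryug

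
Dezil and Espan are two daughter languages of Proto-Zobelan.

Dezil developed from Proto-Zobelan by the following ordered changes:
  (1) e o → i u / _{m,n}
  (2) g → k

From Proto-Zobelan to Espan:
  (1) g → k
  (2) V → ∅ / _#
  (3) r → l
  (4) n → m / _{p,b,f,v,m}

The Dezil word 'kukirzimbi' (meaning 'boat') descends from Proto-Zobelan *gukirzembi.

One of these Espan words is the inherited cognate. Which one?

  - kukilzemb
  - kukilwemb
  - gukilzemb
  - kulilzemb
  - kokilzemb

kukilzemb

Espan: *gukirzembi
  gukirzembi → kukirzembi   [unconditioned shift]
  kukirzembi → kukirzemb   [apocope]
  kukirzemb → kukilzemb   [unconditioned shift]
  kukilzemb (rule 4 does not apply)
  giving Espan kukilzemb.
Only 'kukilzemb' matches the regular Espan development of *gukirzembi.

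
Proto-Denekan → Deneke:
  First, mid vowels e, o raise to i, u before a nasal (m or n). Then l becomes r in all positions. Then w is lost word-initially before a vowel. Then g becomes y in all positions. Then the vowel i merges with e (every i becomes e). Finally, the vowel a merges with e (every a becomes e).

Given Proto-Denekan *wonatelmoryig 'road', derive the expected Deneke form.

unetermoryey

Deneke: *wonatelmoryig
  wonatelmoryig → wunatelmoryig   [pre-nasal raising]
  wunatelmoryig → wunatermoryig   [unconditioned shift]
  wunatermoryig → unatermoryig   [glide loss]
  unatermoryig → unatermoryiy   [unconditioned shift]
  unatermoryiy → unatermoryey   [vowel merger]
  unatermoryey → unetermoryey   [vowel merger]
  giving Deneke unetermoryey.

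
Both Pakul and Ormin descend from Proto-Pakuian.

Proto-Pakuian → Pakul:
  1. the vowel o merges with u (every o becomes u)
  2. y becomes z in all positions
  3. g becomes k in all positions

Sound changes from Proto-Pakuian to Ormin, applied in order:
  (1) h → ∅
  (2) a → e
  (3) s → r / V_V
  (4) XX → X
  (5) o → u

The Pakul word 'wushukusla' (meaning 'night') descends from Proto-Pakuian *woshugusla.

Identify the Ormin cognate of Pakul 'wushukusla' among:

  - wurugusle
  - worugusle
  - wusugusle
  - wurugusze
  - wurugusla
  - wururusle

wurugusle

Ormin: *woshugusla
  woshugusla → wosugusla   [h-loss]
  wosugusla → wosugusle   [vowel merger]
  wosugusle → worugusle   [rhotacism]
  worugusle (rule 4 does not apply)
  worugusle → wurugusle   [vowel merger]
  giving Ormin wurugusle.
The other candidates each miss or misapply at least one Ormin change.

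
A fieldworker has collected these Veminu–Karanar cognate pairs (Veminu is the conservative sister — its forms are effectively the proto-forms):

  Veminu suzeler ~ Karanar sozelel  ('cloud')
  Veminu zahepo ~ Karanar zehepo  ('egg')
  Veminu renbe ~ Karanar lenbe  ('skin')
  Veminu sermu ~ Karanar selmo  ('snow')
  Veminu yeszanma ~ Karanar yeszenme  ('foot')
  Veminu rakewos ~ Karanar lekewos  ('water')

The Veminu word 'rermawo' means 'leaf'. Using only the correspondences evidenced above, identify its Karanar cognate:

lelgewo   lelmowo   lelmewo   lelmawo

renbe ~ lenbe — Veminu r corresponds to Karanar l word-initially before a front vowel.
sermu ~ selmo — Veminu r corresponds to Karanar l after a vowel, before a nasal.
zahepo ~ zehepo, rakewos ~ lekewos — Veminu a corresponds to Karanar e after a consonant, before a consonant other than r, m, n, p, b, f, v.
Applying these to Veminu 'rermawo':
  rermawo → lermawo   (r→l word-initially before a front vowel)
  lermawo → lelmawo   (r→l after a vowel, before a nasal)
  lelmawo → lelmewo   (a→e after a consonant, before a consonant other than r, m, n, p, b, f, v)
So the Karanar cognate is 'lelmewo'.

lelmewo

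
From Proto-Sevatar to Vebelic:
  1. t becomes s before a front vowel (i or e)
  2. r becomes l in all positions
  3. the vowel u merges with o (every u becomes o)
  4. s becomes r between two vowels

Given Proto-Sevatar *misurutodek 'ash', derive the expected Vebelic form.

Vebelic: *misurutodek
  misurutodek (rule 1 does not apply)
  misurutodek → misulutodek   [unconditioned shift]
  misulutodek → misolotodek   [vowel merger]
  misolotodek → mirolotodek   [rhotacism]
  giving Vebelic mirolotodek.

mirolotodek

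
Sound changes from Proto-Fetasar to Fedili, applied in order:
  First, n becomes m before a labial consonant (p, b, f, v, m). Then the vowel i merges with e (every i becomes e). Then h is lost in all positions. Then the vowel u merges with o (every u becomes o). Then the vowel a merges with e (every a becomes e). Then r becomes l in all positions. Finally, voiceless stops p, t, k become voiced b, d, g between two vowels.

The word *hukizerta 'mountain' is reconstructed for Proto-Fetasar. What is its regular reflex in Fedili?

Fedili: start from *hukizerta.
  rule 1: no change — hukizerta
  rule 2 (vowel merger): hukizerta → hukezerta
  rule 3 (h-loss): hukezerta → ukezerta
  rule 4 (vowel merger): ukezerta → okezerta
  rule 5 (vowel merger): okezerta → okezerte
  rule 6 (unconditioned shift): okezerte → okezelte
  rule 7 (intervocalic voicing): okezelte → ogezelte
  ⇒ Fedili ogezelte

ogezelte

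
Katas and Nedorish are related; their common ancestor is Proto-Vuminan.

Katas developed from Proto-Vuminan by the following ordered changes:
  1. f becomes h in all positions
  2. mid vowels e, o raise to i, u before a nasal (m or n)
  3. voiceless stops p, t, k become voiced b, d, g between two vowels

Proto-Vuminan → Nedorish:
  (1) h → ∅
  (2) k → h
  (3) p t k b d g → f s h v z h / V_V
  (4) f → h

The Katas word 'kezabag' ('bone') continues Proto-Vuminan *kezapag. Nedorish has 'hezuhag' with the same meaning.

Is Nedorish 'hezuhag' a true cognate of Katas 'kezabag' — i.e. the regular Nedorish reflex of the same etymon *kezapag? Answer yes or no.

Derive the expected Nedorish reflex of *kezapag:
Nedorish: start from *kezapag.
  rule 1: no change — kezapag
  rule 2 (unconditioned shift): kezapag → hezapag
  rule 3 (intervocalic lenition): hezapag → hezafag
  rule 4 (unconditioned shift): hezafag → hezahag
  ⇒ Nedorish hezahag
The regular Nedorish reflex would be 'hezahag', but the attested form is 'hezuhag'. The correspondence is irregular, so they are not cognates (the Nedorish form has a different source).

no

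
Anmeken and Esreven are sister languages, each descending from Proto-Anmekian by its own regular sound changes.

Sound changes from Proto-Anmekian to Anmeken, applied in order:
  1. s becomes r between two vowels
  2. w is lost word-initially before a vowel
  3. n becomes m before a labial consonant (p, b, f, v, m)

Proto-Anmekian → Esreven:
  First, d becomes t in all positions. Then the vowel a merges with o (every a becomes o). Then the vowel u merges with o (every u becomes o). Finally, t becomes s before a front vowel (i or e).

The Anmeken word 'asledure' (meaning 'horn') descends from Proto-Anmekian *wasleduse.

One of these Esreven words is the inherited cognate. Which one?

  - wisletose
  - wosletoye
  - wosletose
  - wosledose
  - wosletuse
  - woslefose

Esreven: start from *wasleduse.
  rule 1 (unconditioned shift): wasleduse → wasletuse
  rule 2 (vowel merger): wasletuse → wosletuse
  rule 3 (vowel merger): wosletuse → wosletose
  rule 4: no change — wosletose
  ⇒ Esreven wosletose
Only 'wosletose' matches the regular Esreven development of *wasleduse.

wosletose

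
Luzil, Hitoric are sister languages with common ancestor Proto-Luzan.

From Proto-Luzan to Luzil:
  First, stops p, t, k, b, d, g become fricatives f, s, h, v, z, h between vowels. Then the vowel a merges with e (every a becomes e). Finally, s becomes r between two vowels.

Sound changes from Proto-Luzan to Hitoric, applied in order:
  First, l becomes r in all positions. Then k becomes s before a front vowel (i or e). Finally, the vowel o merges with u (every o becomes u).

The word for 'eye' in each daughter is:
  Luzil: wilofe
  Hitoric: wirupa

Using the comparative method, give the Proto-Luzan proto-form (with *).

*wilopa

Position 6: Luzil has e, Hitoric has a. Hitoric preserves a here (none of its changes turn any other segment into a), so the proto-segment is *a.
Position 4: Luzil has o, Hitoric has u. Luzil preserves o here (none of its changes turn any other segment into o), so the proto-segment is *o.
Position 5: Luzil has f, Hitoric has p. Hitoric preserves p here (none of its changes turn any other segment into p), so the proto-segment is *p.
This points to *wilopa. Verify forward in each daughter:
Luzil: *wilopa > wilofa > wilofe  (by intervocalic lenition, vowel merger)
Hitoric: *wilopa > wiropa > wirupa  (by unconditioned shift, vowel merger)
*wilopa is the unique common source.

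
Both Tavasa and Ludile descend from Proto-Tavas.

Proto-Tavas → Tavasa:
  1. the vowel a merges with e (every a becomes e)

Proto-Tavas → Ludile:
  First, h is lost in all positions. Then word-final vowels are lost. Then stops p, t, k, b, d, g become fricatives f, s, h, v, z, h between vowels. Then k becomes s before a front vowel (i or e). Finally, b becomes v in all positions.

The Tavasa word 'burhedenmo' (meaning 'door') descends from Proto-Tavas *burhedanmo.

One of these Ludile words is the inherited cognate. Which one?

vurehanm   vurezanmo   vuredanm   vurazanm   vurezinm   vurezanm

Ludile: start from *burhedanmo.
  rule 1 (h-loss): burhedanmo → buredanmo
  rule 2 (apocope): buredanmo → buredanm
  rule 3 (intervocalic lenition): buredanm → burezanm
  rule 4: no change — burezanm
  rule 5 (unconditioned shift): burezanm → vurezanm
  ⇒ Ludile vurezanm
Only 'vurezanm' matches the regular Ludile development of *burhedanmo.

vurezanm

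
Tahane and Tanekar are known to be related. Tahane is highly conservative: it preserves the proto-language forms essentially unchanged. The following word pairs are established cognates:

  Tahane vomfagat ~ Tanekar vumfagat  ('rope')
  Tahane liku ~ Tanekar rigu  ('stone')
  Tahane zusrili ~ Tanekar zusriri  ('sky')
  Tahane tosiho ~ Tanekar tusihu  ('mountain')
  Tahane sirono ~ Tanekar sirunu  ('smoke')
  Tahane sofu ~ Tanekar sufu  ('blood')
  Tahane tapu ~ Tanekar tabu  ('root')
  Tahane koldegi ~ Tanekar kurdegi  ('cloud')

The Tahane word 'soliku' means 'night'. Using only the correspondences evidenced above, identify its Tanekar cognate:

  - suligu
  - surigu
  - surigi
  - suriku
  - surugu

surigu

tosiho ~ tusihu, koldegi ~ kurdegi — Tahane o corresponds to Tanekar u after a consonant, before a consonant other than r, m, n, p, b, f, v.
zusrili ~ zusriri — Tahane l corresponds to Tanekar r between vowels (before a front vowel).
liku ~ rigu — Tahane k corresponds to Tanekar g between vowels (before a back vowel).
Applying these to Tahane 'soliku':
  soliku → suliku   (o→u after a consonant, before a consonant other than r, m, n, p, b, f, v)
  suliku → suriku   (l→r between vowels (before a front vowel))
  suriku → surigu   (k→g between vowels (before a back vowel))
So the Tanekar cognate is 'surigu'.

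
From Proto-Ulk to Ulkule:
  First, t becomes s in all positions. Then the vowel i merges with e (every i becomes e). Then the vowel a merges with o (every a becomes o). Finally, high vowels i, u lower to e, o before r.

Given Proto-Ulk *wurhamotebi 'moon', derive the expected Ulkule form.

worhomosebe

Ulkule: *wurhamotebi
  wurhamotebi → wurhamosebi   [unconditioned shift]
  wurhamosebi → wurhamosebe   [vowel merger]
  wurhamosebe → wurhomosebe   [vowel merger]
  wurhomosebe → worhomosebe   [pre-rhotic lowering]
  giving Ulkule worhomosebe.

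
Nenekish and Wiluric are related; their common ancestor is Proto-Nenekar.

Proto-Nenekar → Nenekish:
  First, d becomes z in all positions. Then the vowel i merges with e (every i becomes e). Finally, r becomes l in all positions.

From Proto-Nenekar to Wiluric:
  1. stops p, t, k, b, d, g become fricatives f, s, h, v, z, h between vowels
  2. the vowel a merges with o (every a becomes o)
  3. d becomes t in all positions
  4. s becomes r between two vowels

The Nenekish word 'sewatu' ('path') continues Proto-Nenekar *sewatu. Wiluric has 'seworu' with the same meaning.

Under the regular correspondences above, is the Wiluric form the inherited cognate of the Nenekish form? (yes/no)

Derive the expected Wiluric reflex of *sewatu:
Wiluric: *sewatu > sewasu > sewosu > seworu  (by intervocalic lenition, vowel merger, rhotacism)
Wiluric 'seworu' matches the regular reflex exactly, so the pair is cognate.

yes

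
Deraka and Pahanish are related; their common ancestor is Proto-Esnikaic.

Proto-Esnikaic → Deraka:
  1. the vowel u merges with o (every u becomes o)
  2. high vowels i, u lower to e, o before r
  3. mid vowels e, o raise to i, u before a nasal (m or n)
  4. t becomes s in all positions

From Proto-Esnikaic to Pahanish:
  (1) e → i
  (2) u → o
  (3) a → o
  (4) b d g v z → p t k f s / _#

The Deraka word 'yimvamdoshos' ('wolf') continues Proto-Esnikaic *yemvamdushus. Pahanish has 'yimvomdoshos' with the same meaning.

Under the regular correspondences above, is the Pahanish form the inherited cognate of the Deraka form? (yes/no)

yes

Derive the expected Pahanish reflex of *yemvamdushus:
Pahanish: *yemvamdushus > yimvamdushus > yimvamdoshos > yimvomdoshos  (by vowel merger, vowel merger, vowel merger)
Pahanish 'yimvomdoshos' matches the regular reflex exactly, so the pair is cognate.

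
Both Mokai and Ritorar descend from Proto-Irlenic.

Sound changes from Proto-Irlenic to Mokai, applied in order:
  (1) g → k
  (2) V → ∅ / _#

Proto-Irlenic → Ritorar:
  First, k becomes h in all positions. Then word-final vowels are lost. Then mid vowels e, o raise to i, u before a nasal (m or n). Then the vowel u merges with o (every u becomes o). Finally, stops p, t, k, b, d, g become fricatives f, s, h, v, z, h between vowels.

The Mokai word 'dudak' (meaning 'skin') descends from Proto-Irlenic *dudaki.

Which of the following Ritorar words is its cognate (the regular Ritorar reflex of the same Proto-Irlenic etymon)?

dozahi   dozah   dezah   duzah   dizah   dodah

Ritorar: *dudaki
  dudaki → dudahi   [unconditioned shift]
  dudahi → dudah   [apocope]
  dudah (rule 3 does not apply)
  dudah → dodah   [vowel merger]
  dodah → dozah   [intervocalic lenition]
  giving Ritorar dozah.
Among the options, 'dozah' alone shows every Ritorar change applied in order.

dozah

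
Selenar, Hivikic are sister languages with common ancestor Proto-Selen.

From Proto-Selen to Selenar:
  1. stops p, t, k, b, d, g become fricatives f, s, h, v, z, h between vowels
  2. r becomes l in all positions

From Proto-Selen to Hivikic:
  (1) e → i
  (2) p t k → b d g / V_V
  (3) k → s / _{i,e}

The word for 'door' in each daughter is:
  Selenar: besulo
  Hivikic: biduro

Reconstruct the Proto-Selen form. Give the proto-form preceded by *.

Position 2: Selenar has e, Hivikic has i. Selenar preserves e here (none of its changes turn any other segment into e), so the proto-segment is *e.
Position 5: Selenar has l, Hivikic has r. Hivikic preserves r here (none of its changes turn any other segment into r), so the proto-segment is *r.
Verify the candidate proto-form against each daughter:
Selenar: *beturo > besuro > besulo  (by intervocalic lenition, unconditioned shift)
Hivikic: *beturo > bituro > biduro  (by vowel merger, intervocalic voicing)
No other proto-form is consistent with every reflex, so the reconstruction is *beturo.

*beturo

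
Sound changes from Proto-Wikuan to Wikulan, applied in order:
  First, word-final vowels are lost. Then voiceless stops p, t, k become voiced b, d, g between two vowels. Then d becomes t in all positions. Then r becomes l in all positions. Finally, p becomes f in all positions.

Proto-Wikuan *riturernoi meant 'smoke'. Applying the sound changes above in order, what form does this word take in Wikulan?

Wikulan: *riturernoi > riturerno > ridurerno > riturerno > litulelno  (by apocope, intervocalic voicing, unconditioned shift, unconditioned shift)

litulelno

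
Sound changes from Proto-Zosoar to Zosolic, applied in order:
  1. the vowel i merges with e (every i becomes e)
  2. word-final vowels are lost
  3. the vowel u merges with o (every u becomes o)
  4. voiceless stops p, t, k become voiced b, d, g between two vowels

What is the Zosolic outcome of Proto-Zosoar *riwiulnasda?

reweolnasd

Zosolic: *riwiulnasda
  riwiulnasda → reweulnasda   [vowel merger]
  reweulnasda → reweulnasd   [apocope]
  reweulnasd → reweolnasd   [vowel merger]
  reweolnasd (rule 4 does not apply)
  giving Zosolic reweolnasd.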